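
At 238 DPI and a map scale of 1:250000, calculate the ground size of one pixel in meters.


pixel_cm = 2.54 / 238 ≈ 0.010672 cm
ground = pixel_cm * 250000 / 100 = 2.54 * 250000 / (238 * 100) = 635000 / 23800 ≈ 26.68 m

26.68 m


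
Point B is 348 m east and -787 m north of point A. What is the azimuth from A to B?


az = atan2(348, -787) = 156.1 deg
adjusted to 0-360: 156.1 degrees

156.1 degrees


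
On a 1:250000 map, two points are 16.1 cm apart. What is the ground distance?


ground = 16.1 cm * 250000 / 100 = 40250.0 m = 40.25 km

40.25 km


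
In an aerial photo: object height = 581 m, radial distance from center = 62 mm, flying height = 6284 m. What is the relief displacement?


d = h * r / H = 581 * 62 / 6284 = 5.73 mm

5.73 mm


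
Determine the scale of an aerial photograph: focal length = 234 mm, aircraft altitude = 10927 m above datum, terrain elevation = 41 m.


scale = f / (H - h) = 234 mm / 10886 m = 234 / 10886000 = 1:46521

1:46521


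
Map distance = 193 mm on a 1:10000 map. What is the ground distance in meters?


ground = 193 mm * 10000 / 1000 = 1930.0 m

1930.0 m


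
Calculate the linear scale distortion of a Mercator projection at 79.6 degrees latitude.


SF = 1 / cos(79.6) = 1 / 0.180519 = 5.54

5.54


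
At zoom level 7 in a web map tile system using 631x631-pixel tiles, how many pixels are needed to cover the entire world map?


tiles per axis = 2^7 = 128
total tiles = 128^2 = 16384
pixels per axis = 128 * 631 = 80768
total pixels = 80768^2 = 6523469824

6523469824 pixels


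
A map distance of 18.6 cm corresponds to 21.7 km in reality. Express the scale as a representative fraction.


ground = 21.7 km = 2170000 cm; RF denominator = ground / map = 2170000 / 18.6 ≈ 116667; RF = 1:116667

1:116667


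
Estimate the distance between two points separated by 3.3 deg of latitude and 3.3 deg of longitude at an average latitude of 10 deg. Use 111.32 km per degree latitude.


dlat_km = 3.3 * 111.32 = 367.356
dlon_km = 3.3 * 111.32 * cos(10) ≈ 361.775
dist = sqrt(367.356^2 + 361.775^2) ≈ 515.6 km

515.6 km


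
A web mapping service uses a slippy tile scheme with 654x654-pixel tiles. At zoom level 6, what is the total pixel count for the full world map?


tiles per axis = 2^6 = 64
total tiles = 64^2 = 4096
pixels per axis = 64 * 654 = 41856
total pixels = 41856^2 = 1751924736

1751924736 pixels


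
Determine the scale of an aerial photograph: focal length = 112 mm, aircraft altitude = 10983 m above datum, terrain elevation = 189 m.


scale = f / (H - h) = 112 mm / 10794 m = 112 / 10794000 = 1:96375

1:96375


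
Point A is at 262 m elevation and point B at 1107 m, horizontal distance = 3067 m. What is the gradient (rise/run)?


gradient = (1107 - 262) / 3067 = 845 / 3067 = 0.2755

0.2755


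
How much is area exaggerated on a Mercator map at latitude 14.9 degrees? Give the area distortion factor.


area_distortion = 1/cos^2(14.9) = 1.071

1.071


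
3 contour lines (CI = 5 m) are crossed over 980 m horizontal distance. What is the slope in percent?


elevation change = 3 * 5 = 15 m
slope = 15 / 980 * 100 = 1.5%

1.5%


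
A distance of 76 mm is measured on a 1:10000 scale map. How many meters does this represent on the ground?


ground = 76 mm * 10000 / 1000 = 760.0 m

760.0 m


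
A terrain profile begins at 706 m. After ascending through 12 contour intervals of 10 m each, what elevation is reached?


elevation = 706 + 12 * 10 = 826 m

826 m


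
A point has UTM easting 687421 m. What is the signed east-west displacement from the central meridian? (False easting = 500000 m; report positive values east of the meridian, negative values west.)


displacement = 687421 - 500000 = 187421 m

187421 m


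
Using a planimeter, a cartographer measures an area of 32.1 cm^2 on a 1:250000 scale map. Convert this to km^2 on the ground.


ground_area = 32.1 * (250000/100)^2 = 200625000.0 m^2 = 200.625 km^2

200.625 km^2


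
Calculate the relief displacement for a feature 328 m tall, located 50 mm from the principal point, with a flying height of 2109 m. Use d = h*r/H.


d = h * r / H = 328 * 50 / 2109 = 7.78 mm

7.78 mm


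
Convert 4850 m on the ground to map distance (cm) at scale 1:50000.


map_cm = 4850 * 100 / 50000 = 9.7 cm

9.7 cm


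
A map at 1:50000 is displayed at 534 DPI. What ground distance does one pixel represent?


pixel_cm = 2.54 / 534 ≈ 0.004757 cm
ground = pixel_cm * 50000 / 100 = 2.54 * 50000 / (534 * 100) = 127000 / 53400 ≈ 2.38 m

2.38 m


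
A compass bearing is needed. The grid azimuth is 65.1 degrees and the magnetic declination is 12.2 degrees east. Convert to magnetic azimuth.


magnetic azimuth = grid azimuth - declination (east +ve)
mag_az = 65.1 - 12.2 = 52.9 degrees

52.9 degrees


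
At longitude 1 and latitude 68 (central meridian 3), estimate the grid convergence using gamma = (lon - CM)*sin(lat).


gamma = (1 - 3) * sin(68) = -2 * 0.927184 = -1.854 degrees

-1.854 degrees


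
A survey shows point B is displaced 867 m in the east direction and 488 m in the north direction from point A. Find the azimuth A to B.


az = atan2(867, 488) = 60.6 deg
adjusted to 0-360: 60.6 degrees

60.6 degrees


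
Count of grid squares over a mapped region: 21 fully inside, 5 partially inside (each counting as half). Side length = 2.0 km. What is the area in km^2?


effective squares = 21 + 5 * 0.5 = 23.5
area = 23.5 * 4.0 = 94.0 km^2

94.0 km^2


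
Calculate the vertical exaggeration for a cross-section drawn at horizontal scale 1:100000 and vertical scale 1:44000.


VE = horizontal_scale / vertical_scale = 100000 / 44000 ≈ 2.3

2.3x


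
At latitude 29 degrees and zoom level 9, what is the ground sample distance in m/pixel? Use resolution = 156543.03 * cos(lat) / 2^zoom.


res = 156543.03 * cos(29) / 2^9 = 156543.03 * 0.87461971 / 512 = 267.41 m/pixel

267.41 m/pixel


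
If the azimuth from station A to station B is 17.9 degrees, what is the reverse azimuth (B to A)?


back azimuth = (17.9 + 180) mod 360 = 197.9 degrees

197.9 degrees


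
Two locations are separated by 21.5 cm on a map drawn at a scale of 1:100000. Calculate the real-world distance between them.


ground = 21.5 cm * 100000 / 100 = 21500.0 m = 21.5 km

21.5 km


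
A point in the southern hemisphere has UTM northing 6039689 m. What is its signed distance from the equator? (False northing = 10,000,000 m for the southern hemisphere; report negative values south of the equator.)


For southern: actual = 6039689 - 10000000 = -3960311 m

-3960311 m


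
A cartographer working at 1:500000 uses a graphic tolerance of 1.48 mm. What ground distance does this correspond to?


ground = 1.48 mm * 500000 / 1000 = 740.0 m

740.0 m


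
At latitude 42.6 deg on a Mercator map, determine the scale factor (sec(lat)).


SF = 1 / cos(42.6) = 1 / 0.736097 = 1.359

1.359


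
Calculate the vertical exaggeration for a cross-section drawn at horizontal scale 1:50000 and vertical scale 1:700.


VE = horizontal_scale / vertical_scale = 50000 / 700 ≈ 71.4

71.4x


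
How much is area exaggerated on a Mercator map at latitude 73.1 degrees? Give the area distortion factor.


area_distortion = 1/cos^2(73.1) = 11.833

11.833


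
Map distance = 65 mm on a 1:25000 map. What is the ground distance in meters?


ground = 65 mm * 25000 / 1000 = 1625.0 m

1625.0 m


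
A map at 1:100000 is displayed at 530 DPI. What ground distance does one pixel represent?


pixel_cm = 2.54 / 530 ≈ 0.004792 cm
ground = pixel_cm * 100000 / 100 = 2.54 * 100000 / (530 * 100) = 254000 / 53000 ≈ 4.79 m

4.79 m


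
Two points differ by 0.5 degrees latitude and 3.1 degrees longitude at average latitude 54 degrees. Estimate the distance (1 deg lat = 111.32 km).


dlat_km = 0.5 * 111.32 = 55.66
dlon_km = 3.1 * 111.32 * cos(54) ≈ 202.84
dist = sqrt(55.66^2 + 202.84^2) ≈ 210.3 km

210.3 km


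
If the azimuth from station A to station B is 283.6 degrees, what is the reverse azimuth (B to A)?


back azimuth = (283.6 + 180) mod 360 = 103.6 degrees

103.6 degrees


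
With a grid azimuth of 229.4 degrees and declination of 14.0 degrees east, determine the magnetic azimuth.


magnetic azimuth = grid azimuth - declination (east +ve)
mag_az = 229.4 - 14.0 = 215.4 degrees

215.4 degrees


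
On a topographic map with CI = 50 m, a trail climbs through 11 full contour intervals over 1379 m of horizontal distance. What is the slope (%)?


elevation change = 11 * 50 = 550 m
slope = 550 / 1379 * 100 = 39.9%

39.9%


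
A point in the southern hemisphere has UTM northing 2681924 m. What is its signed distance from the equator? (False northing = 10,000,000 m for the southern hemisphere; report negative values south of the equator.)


For southern: actual = 2681924 - 10000000 = -7318076 m

-7318076 m


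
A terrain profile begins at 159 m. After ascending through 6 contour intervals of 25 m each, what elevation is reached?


elevation = 159 + 6 * 25 = 309 m

309 m


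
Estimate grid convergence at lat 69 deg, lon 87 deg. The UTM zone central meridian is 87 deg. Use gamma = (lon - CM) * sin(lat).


gamma = (87 - 87) * sin(69) = 0 * 0.93358 = 0.0 degrees

0.0 degrees


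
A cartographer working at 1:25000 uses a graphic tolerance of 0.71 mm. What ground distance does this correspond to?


ground = 0.71 mm * 25000 / 1000 = 17.75 m

17.75 m


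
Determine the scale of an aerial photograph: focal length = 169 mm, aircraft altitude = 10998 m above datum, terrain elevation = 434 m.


scale = f / (H - h) = 169 mm / 10564 m = 169 / 10564000 = 1:62509

1:62509


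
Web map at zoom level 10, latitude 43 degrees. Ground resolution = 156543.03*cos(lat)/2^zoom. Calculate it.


res = 156543.03 * cos(43) / 2^10 = 156543.03 * 0.7313537 / 1024 = 111.81 m/pixel

111.81 m/pixel


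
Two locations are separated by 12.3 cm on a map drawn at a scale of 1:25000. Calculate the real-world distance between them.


ground = 12.3 cm * 25000 / 100 = 3075.0 m = 3.075 km

3.075 km


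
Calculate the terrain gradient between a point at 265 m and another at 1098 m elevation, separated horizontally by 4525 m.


gradient = (1098 - 265) / 4525 = 833 / 4525 = 0.1841

0.1841


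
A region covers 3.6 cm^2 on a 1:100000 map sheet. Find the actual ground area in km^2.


ground_area = 3.6 * (100000/100)^2 = 3600000.0 m^2 = 3.6 km^2

3.6 km^2


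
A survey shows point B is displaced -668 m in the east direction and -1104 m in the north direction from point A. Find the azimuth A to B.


az = atan2(-668, -1104) = -148.8 deg
adjusted to 0-360: 211.2 degrees

211.2 degrees


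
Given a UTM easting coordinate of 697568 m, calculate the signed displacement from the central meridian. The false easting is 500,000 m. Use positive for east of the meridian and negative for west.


displacement = 697568 - 500000 = 197568 m

197568 m


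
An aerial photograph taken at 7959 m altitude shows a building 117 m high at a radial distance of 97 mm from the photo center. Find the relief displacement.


d = h * r / H = 117 * 97 / 7959 = 1.43 mm

1.43 mm


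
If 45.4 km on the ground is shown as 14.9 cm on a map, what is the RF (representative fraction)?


ground = 45.4 km = 4540000 cm; RF denominator = ground / map = 4540000 / 14.9 ≈ 304698; RF = 1:304698

1:304698


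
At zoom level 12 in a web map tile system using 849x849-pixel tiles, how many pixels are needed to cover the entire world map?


tiles per axis = 2^12 = 4096
total tiles = 4096^2 = 16777216
pixels per axis = 4096 * 849 = 3477504
total pixels = 3477504^2 = 12093034070016

12093034070016 pixels


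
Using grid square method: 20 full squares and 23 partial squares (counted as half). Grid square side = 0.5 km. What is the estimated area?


effective squares = 20 + 23 * 0.5 = 31.5
area = 31.5 * 0.25 = 7.875 km^2

7.875 km^2


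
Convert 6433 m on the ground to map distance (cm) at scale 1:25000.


map_cm = 6433 * 100 / 25000 = 25.732 cm ≈ 25.73 cm

25.73 cm


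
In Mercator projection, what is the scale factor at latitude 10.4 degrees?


SF = 1 / cos(10.4) = 1 / 0.983571 = 1.017

1.017


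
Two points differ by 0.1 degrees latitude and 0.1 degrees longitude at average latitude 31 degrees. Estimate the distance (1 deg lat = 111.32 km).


dlat_km = 0.1 * 111.32 = 11.132
dlon_km = 0.1 * 111.32 * cos(31) ≈ 9.542
dist = sqrt(11.132^2 + 9.542^2) ≈ 14.7 km

14.7 km


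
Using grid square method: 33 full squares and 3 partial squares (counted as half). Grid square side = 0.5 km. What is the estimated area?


effective squares = 33 + 3 * 0.5 = 34.5
area = 34.5 * 0.25 = 8.625 km^2

8.625 km^2


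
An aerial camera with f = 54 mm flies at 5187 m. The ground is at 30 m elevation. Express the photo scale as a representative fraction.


scale = f / (H - h) = 54 mm / 5157 m = 54 / 5157000 = 1:95500

1:95500


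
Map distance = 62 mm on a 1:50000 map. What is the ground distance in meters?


ground = 62 mm * 50000 / 1000 = 3100.0 m

3100.0 m


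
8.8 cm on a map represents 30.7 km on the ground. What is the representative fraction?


ground = 30.7 km = 3070000 cm; RF denominator = ground / map = 3070000 / 8.8 ≈ 348864; RF = 1:348864

1:348864


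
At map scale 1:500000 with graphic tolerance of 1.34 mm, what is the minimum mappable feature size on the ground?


ground = 1.34 mm * 500000 / 1000 = 670.0 m

670.0 m


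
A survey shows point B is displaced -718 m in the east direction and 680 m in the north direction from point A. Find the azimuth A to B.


az = atan2(-718, 680) = -46.6 deg
adjusted to 0-360: 313.4 degrees

313.4 degrees


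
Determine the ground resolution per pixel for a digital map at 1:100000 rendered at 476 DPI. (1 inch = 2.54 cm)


pixel_cm = 2.54 / 476 ≈ 0.005336 cm
ground = pixel_cm * 100000 / 100 = 2.54 * 100000 / (476 * 100) = 254000 / 47600 ≈ 5.34 m

5.34 m


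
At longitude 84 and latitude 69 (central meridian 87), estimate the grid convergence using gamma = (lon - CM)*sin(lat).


gamma = (84 - 87) * sin(69) = -3 * 0.93358 = -2.801 degrees

-2.801 degrees


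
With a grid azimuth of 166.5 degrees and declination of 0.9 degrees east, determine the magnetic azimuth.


magnetic azimuth = grid azimuth - declination (east +ve)
mag_az = 166.5 - 0.9 = 165.6 degrees

165.6 degrees


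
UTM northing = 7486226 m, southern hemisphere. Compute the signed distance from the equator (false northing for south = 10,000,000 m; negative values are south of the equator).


For southern: actual = 7486226 - 10000000 = -2513774 m

-2513774 m


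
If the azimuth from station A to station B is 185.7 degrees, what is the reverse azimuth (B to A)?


back azimuth = (185.7 + 180) mod 360 = 5.7 degrees

5.7 degrees


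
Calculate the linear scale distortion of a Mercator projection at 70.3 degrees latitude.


SF = 1 / cos(70.3) = 1 / 0.337095 = 2.967

2.967


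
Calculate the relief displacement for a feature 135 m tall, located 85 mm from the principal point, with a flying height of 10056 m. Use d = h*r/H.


d = h * r / H = 135 * 85 / 10056 = 1.14 mm

1.14 mm


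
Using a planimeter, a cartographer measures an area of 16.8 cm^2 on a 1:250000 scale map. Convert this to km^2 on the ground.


ground_area = 16.8 * (250000/100)^2 = 105000000.0 m^2 = 105.0 km^2

105.0 km^2


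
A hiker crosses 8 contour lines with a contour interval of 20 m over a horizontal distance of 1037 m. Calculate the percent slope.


elevation change = 8 * 20 = 160 m
slope = 160 / 1037 * 100 = 15.4%

15.4%


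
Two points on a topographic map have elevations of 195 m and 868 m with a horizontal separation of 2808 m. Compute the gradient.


gradient = (868 - 195) / 2808 = 673 / 2808 = 0.2397

0.2397


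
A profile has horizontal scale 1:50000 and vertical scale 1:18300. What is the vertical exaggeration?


VE = horizontal_scale / vertical_scale = 50000 / 18300 ≈ 2.7

2.7x


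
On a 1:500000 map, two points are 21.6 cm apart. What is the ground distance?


ground = 21.6 cm * 500000 / 100 = 108000.0 m = 108.0 km

108.0 km


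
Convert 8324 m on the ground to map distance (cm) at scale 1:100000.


map_cm = 8324 * 100 / 100000 = 8.324 cm ≈ 8.32 cm

8.32 cm


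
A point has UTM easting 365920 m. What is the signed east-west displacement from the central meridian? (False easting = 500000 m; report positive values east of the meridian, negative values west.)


displacement = 365920 - 500000 = -134080 m

-134080 m


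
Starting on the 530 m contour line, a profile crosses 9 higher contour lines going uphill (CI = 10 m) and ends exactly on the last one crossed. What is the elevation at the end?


elevation = 530 + 9 * 10 = 620 m

620 m


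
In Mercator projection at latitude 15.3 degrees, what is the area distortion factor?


area_distortion = 1/cos^2(15.3) = 1.075

1.075


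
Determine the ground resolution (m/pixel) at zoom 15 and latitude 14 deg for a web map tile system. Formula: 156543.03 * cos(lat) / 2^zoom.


res = 156543.03 * cos(14) / 2^15 = 156543.03 * 0.97029573 / 32768 = 4.64 m/pixel

4.64 m/pixel


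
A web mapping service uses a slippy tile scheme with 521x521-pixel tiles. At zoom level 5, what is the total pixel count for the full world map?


tiles per axis = 2^5 = 32
total tiles = 32^2 = 1024
pixels per axis = 32 * 521 = 16672
total pixels = 16672^2 = 277955584

277955584 pixels


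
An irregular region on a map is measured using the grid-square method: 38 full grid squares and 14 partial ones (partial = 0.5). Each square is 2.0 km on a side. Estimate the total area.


effective squares = 38 + 14 * 0.5 = 45.0
area = 45.0 * 4.0 = 180.0 km^2

180.0 km^2


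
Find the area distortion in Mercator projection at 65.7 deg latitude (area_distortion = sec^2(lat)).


area_distortion = 1/cos^2(65.7) = 5.905

5.905


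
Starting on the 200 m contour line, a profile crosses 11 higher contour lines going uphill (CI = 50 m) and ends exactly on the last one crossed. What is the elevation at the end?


elevation = 200 + 11 * 50 = 750 m

750 m


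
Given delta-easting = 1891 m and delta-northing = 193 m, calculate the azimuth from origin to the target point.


az = atan2(1891, 193) = 84.2 deg
adjusted to 0-360: 84.2 degrees

84.2 degrees


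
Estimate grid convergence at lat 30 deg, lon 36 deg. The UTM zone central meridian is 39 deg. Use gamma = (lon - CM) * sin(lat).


gamma = (36 - 39) * sin(30) = -3 * 0.5 = -1.5 degrees

-1.5 degrees


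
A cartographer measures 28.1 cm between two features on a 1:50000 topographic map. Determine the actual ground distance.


ground = 28.1 cm * 50000 / 100 = 14050.0 m = 14.05 km

14.05 km


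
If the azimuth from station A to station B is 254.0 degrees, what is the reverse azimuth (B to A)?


back azimuth = (254.0 + 180) mod 360 = 74.0 degrees

74.0 degrees


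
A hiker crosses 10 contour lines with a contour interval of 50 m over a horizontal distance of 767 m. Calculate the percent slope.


elevation change = 10 * 50 = 500 m
slope = 500 / 767 * 100 = 65.2%

65.2%


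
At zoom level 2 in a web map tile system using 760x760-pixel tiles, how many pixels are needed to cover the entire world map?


tiles per axis = 2^2 = 4
total tiles = 4^2 = 16
pixels per axis = 4 * 760 = 3040
total pixels = 3040^2 = 9241600

9241600 pixels


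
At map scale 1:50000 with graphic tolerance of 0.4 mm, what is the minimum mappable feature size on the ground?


ground = 0.4 mm * 50000 / 1000 = 20.0 m

20.0 m


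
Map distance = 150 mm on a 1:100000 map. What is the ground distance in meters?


ground = 150 mm * 100000 / 1000 = 15000.0 m

15000.0 m


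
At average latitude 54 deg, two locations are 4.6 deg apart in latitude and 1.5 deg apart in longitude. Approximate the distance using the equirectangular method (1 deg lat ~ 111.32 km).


dlat_km = 4.6 * 111.32 = 512.072
dlon_km = 1.5 * 111.32 * cos(54) ≈ 98.148
dist = sqrt(512.072^2 + 98.148^2) ≈ 521.4 km

521.4 km


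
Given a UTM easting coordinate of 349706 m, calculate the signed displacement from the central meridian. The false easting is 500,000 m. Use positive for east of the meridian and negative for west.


displacement = 349706 - 500000 = -150294 m

-150294 m


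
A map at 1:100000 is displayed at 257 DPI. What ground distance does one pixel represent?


pixel_cm = 2.54 / 257 ≈ 0.009883 cm
ground = pixel_cm * 100000 / 100 = 2.54 * 100000 / (257 * 100) = 254000 / 25700 ≈ 9.88 m

9.88 m


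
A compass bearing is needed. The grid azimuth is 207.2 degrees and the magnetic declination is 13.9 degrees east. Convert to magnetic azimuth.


magnetic azimuth = grid azimuth - declination (east +ve)
mag_az = 207.2 - 13.9 = 193.3 degrees

193.3 degrees


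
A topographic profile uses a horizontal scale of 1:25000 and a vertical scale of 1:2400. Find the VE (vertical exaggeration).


VE = horizontal_scale / vertical_scale = 25000 / 2400 ≈ 10.4

10.4x


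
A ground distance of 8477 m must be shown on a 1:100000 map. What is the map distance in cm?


map_cm = 8477 * 100 / 100000 = 8.477 cm ≈ 8.48 cm

8.48 cm


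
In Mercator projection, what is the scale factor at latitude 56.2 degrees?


SF = 1 / cos(56.2) = 1 / 0.556296 = 1.798

1.798


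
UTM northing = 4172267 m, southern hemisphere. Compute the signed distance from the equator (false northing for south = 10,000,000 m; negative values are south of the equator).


For southern: actual = 4172267 - 10000000 = -5827733 m

-5827733 m


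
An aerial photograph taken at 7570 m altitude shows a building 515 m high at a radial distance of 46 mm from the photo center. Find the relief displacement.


d = h * r / H = 515 * 46 / 7570 = 3.13 mm

3.13 mm


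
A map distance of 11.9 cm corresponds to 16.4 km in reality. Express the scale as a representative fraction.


ground = 16.4 km = 1640000 cm; RF denominator = ground / map = 1640000 / 11.9 ≈ 137815; RF = 1:137815

1:137815


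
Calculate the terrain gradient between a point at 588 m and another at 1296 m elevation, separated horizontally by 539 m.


gradient = (1296 - 588) / 539 = 708 / 539 = 1.3135

1.3135


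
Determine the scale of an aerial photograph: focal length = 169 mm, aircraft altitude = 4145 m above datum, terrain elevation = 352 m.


scale = f / (H - h) = 169 mm / 3793 m = 169 / 3793000 = 1:22444

1:22444


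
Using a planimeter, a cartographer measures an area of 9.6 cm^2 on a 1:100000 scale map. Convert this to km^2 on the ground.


ground_area = 9.6 * (100000/100)^2 = 9600000.0 m^2 = 9.6 km^2

9.6 km^2


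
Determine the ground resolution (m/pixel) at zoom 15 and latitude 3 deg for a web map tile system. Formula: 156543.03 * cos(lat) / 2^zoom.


res = 156543.03 * cos(3) / 2^15 = 156543.03 * 0.99862953 / 32768 = 4.77 m/pixel

4.77 m/pixel


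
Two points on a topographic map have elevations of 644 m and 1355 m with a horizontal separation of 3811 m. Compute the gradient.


gradient = (1355 - 644) / 3811 = 711 / 3811 = 0.1866

0.1866


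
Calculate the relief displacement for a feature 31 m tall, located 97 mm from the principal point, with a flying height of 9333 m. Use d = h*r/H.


d = h * r / H = 31 * 97 / 9333 = 0.32 mm

0.32 mm


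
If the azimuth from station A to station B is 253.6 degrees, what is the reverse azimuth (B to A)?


back azimuth = (253.6 + 180) mod 360 = 73.6 degrees

73.6 degrees


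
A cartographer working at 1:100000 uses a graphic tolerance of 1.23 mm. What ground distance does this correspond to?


ground = 1.23 mm * 100000 / 1000 = 123.0 m

123.0 m


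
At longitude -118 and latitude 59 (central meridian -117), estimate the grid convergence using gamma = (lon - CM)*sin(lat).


gamma = (-118 - -117) * sin(59) = -1 * 0.857167 = -0.857 degrees

-0.857 degrees


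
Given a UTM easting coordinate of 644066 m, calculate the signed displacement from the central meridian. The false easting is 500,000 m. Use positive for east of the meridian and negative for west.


displacement = 644066 - 500000 = 144066 m

144066 m


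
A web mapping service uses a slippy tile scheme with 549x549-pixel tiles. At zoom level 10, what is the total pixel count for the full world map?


tiles per axis = 2^10 = 1024
total tiles = 1024^2 = 1048576
pixels per axis = 1024 * 549 = 562176
total pixels = 562176^2 = 316041854976

316041854976 pixels


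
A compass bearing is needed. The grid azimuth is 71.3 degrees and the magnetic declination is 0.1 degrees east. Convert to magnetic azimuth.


magnetic azimuth = grid azimuth - declination (east +ve)
mag_az = 71.3 - 0.1 = 71.2 degrees

71.2 degrees


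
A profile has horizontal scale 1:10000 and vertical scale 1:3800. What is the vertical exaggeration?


VE = horizontal_scale / vertical_scale = 10000 / 3800 ≈ 2.6

2.6x


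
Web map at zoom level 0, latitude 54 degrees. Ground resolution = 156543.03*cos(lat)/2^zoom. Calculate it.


res = 156543.03 * cos(54) / 2^0 = 156543.03 * 0.58778525 / 1 = 92013.68 m/pixel

92013.68 m/pixel


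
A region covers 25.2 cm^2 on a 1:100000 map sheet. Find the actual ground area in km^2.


ground_area = 25.2 * (100000/100)^2 = 25200000.0 m^2 = 25.2 km^2

25.2 km^2


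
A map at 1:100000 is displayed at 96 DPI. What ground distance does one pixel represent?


pixel_cm = 2.54 / 96 ≈ 0.026458 cm
ground = pixel_cm * 100000 / 100 = 2.54 * 100000 / (96 * 100) = 254000 / 9600 ≈ 26.46 m

26.46 m


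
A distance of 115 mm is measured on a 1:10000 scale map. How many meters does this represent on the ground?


ground = 115 mm * 10000 / 1000 = 1150.0 m

1150.0 m


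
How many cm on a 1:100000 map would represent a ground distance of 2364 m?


map_cm = 2364 * 100 / 100000 = 2.364 cm ≈ 2.36 cm

2.36 cm


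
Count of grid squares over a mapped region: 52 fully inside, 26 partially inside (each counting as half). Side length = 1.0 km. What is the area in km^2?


effective squares = 52 + 26 * 0.5 = 65.0
area = 65.0 * 1.0 = 65.0 km^2

65.0 km^2


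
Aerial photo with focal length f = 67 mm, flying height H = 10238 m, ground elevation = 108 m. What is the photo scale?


scale = f / (H - h) = 67 mm / 10130 m = 67 / 10130000 = 1:151194

1:151194


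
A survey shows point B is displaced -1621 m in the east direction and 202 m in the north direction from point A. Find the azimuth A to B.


az = atan2(-1621, 202) = -82.9 deg
adjusted to 0-360: 277.1 degrees

277.1 degrees


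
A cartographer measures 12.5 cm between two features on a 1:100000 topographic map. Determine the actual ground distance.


ground = 12.5 cm * 100000 / 100 = 12500.0 m = 12.5 km

12.5 km


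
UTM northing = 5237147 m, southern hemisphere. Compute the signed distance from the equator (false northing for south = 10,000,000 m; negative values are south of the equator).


For southern: actual = 5237147 - 10000000 = -4762853 m

-4762853 m


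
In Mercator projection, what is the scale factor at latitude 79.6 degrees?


SF = 1 / cos(79.6) = 1 / 0.180519 = 5.54

5.54


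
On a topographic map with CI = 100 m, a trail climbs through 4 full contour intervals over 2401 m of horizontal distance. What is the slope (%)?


elevation change = 4 * 100 = 400 m
slope = 400 / 2401 * 100 = 16.7%

16.7%


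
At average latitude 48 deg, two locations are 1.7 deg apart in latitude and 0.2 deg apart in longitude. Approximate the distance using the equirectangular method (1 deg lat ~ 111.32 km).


dlat_km = 1.7 * 111.32 = 189.244
dlon_km = 0.2 * 111.32 * cos(48) ≈ 14.898
dist = sqrt(189.244^2 + 14.898^2) ≈ 189.8 km

189.8 km


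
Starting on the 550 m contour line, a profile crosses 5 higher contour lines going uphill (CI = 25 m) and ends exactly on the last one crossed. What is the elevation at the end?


elevation = 550 + 5 * 25 = 675 m

675 m


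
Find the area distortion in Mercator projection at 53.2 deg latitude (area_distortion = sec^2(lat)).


area_distortion = 1/cos^2(53.2) = 2.787

2.787


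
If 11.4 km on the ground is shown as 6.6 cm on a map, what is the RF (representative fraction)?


ground = 11.4 km = 1140000 cm; RF denominator = ground / map = 1140000 / 6.6 ≈ 172727; RF = 1:172727

1:172727


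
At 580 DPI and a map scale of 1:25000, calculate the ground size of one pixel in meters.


pixel_cm = 2.54 / 580 ≈ 0.004379 cm
ground = pixel_cm * 25000 / 100 = 2.54 * 25000 / (580 * 100) = 63500 / 58000 ≈ 1.09 m

1.09 m


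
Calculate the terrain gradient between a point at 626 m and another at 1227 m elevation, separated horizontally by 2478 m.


gradient = (1227 - 626) / 2478 = 601 / 2478 = 0.2425

0.2425


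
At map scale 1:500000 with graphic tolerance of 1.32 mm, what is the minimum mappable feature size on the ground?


ground = 1.32 mm * 500000 / 1000 = 660.0 m

660.0 m


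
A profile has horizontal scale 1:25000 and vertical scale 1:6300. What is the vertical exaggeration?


VE = horizontal_scale / vertical_scale = 25000 / 6300 ≈ 4.0

4.0x


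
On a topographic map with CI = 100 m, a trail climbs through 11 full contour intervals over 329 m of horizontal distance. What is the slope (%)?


elevation change = 11 * 100 = 1100 m
slope = 1100 / 329 * 100 = 334.3%

334.3%


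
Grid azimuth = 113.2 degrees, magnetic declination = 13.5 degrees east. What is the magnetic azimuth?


magnetic azimuth = grid azimuth - declination (east +ve)
mag_az = 113.2 - 13.5 = 99.7 degrees

99.7 degrees


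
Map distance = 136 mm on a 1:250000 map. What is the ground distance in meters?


ground = 136 mm * 250000 / 1000 = 34000.0 m

34000.0 m


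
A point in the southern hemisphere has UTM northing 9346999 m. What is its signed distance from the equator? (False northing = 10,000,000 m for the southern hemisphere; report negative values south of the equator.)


For southern: actual = 9346999 - 10000000 = -653001 m

-653001 m


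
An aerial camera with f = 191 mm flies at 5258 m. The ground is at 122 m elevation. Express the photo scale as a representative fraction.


scale = f / (H - h) = 191 mm / 5136 m = 191 / 5136000 = 1:26890

1:26890


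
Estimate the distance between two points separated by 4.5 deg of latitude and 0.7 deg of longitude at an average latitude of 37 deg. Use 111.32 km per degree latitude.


dlat_km = 4.5 * 111.32 = 500.94
dlon_km = 0.7 * 111.32 * cos(37) ≈ 62.233
dist = sqrt(500.94^2 + 62.233^2) ≈ 504.8 km

504.8 km


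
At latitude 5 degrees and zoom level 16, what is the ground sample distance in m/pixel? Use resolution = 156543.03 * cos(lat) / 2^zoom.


res = 156543.03 * cos(5) / 2^16 = 156543.03 * 0.9961947 / 65536 = 2.38 m/pixel

2.38 m/pixel


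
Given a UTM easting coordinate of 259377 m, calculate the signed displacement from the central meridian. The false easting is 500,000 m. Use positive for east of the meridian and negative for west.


displacement = 259377 - 500000 = -240623 m

-240623 m


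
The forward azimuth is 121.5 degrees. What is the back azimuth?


back azimuth = (121.5 + 180) mod 360 = 301.5 degrees

301.5 degrees


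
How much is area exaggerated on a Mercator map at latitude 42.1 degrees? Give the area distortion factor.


area_distortion = 1/cos^2(42.1) = 1.816

1.816


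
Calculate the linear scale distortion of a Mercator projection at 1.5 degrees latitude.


SF = 1 / cos(1.5) = 1 / 0.999657 = 1.0

1.0


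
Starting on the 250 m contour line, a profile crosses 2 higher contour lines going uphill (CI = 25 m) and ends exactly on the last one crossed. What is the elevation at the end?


elevation = 250 + 2 * 25 = 300 m

300 m


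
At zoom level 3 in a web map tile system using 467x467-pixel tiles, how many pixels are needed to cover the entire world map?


tiles per axis = 2^3 = 8
total tiles = 8^2 = 64
pixels per axis = 8 * 467 = 3736
total pixels = 3736^2 = 13957696

13957696 pixels


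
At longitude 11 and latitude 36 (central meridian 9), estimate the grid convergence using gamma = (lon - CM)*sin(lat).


gamma = (11 - 9) * sin(36) = 2 * 0.587785 = 1.176 degrees

1.176 degrees


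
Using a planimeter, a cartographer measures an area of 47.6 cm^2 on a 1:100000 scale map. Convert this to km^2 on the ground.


ground_area = 47.6 * (100000/100)^2 = 47600000.0 m^2 = 47.6 km^2

47.6 km^2


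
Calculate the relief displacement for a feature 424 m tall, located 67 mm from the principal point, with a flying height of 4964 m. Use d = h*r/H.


d = h * r / H = 424 * 67 / 4964 = 5.72 mm

5.72 mm


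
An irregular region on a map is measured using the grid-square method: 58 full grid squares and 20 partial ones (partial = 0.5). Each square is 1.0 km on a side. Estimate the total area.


effective squares = 58 + 20 * 0.5 = 68.0
area = 68.0 * 1.0 = 68.0 km^2

68.0 km^2


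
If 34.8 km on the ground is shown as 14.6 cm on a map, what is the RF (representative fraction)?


ground = 34.8 km = 3480000 cm; RF denominator = ground / map = 3480000 / 14.6 ≈ 238356; RF = 1:238356

1:238356


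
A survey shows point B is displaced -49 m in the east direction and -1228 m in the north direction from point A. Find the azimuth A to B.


az = atan2(-49, -1228) = -177.7 deg
adjusted to 0-360: 182.3 degrees

182.3 degrees


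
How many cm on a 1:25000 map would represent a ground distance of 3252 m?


map_cm = 3252 * 100 / 25000 = 13.008 cm ≈ 13.01 cm

13.01 cm


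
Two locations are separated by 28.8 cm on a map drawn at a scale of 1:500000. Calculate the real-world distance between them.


ground = 28.8 cm * 500000 / 100 = 144000.0 m = 144.0 km

144.0 km


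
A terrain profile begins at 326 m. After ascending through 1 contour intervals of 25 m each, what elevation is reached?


elevation = 326 + 1 * 25 = 351 m

351 m


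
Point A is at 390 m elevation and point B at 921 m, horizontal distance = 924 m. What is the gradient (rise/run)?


gradient = (921 - 390) / 924 = 531 / 924 = 0.5747

0.5747


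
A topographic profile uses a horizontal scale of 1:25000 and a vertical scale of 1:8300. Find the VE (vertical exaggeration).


VE = horizontal_scale / vertical_scale = 25000 / 8300 ≈ 3.0

3.0x


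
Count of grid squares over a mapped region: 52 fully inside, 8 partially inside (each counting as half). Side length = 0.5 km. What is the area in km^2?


effective squares = 52 + 8 * 0.5 = 56.0
area = 56.0 * 0.25 = 14.0 km^2

14.0 km^2


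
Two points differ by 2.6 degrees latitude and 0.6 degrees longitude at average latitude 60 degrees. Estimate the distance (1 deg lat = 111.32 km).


dlat_km = 2.6 * 111.32 = 289.432
dlon_km = 0.6 * 111.32 * cos(60) ≈ 33.396
dist = sqrt(289.432^2 + 33.396^2) ≈ 291.4 km

291.4 km


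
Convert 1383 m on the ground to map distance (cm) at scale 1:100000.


map_cm = 1383 * 100 / 100000 = 1.383 cm ≈ 1.38 cm

1.38 cm


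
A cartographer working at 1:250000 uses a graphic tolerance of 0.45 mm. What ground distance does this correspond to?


ground = 0.45 mm * 250000 / 1000 = 112.5 m

112.5 m


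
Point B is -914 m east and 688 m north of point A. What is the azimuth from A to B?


az = atan2(-914, 688) = -53.0 deg
adjusted to 0-360: 307.0 degrees

307.0 degrees


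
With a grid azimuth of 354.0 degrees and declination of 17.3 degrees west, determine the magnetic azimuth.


magnetic azimuth = grid azimuth - declination (east +ve)
mag_az = 354.0 - -17.3 = 11.3 degrees

11.3 degrees


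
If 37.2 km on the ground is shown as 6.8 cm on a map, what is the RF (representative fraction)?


ground = 37.2 km = 3720000 cm; RF denominator = ground / map = 3720000 / 6.8 ≈ 547059; RF = 1:547059

1:547059


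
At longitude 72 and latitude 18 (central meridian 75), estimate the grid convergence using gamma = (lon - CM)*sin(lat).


gamma = (72 - 75) * sin(18) = -3 * 0.309017 = -0.927 degrees

-0.927 degrees


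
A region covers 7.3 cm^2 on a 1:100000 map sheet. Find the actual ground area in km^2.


ground_area = 7.3 * (100000/100)^2 = 7300000.0 m^2 = 7.3 km^2

7.3 km^2


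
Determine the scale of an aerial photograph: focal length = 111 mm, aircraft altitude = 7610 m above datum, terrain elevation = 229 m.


scale = f / (H - h) = 111 mm / 7381 m = 111 / 7381000 = 1:66495

1:66495


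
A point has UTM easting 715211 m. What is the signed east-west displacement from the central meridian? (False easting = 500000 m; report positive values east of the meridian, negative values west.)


displacement = 715211 - 500000 = 215211 m

215211 m


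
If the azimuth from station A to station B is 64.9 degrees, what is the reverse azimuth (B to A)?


back azimuth = (64.9 + 180) mod 360 = 244.9 degrees

244.9 degrees


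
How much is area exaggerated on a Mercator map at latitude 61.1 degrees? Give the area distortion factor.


area_distortion = 1/cos^2(61.1) = 4.282

4.282


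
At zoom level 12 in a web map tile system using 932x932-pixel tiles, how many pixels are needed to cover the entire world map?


tiles per axis = 2^12 = 4096
total tiles = 4096^2 = 16777216
pixels per axis = 4096 * 932 = 3817472
total pixels = 3817472^2 = 14573092470784

14573092470784 pixels


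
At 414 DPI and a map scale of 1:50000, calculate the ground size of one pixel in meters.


pixel_cm = 2.54 / 414 ≈ 0.006135 cm
ground = pixel_cm * 50000 / 100 = 2.54 * 50000 / (414 * 100) = 127000 / 41400 ≈ 3.07 m

3.07 m


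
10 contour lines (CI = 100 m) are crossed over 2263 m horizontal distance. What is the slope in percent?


elevation change = 10 * 100 = 1000 m
slope = 1000 / 2263 * 100 = 44.2%

44.2%


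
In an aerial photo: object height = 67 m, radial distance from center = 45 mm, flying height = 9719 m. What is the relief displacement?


d = h * r / H = 67 * 45 / 9719 = 0.31 mm

0.31 mm


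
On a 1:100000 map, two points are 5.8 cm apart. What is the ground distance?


ground = 5.8 cm * 100000 / 100 = 5800.0 m = 5.8 km

5.8 km


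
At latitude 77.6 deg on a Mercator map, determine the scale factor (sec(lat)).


SF = 1 / cos(77.6) = 1 / 0.214735 = 4.657

4.657


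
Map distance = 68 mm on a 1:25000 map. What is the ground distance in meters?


ground = 68 mm * 25000 / 1000 = 1700.0 m

1700.0 m


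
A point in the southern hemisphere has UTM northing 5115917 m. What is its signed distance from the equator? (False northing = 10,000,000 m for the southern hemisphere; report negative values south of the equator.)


For southern: actual = 5115917 - 10000000 = -4884083 m

-4884083 m


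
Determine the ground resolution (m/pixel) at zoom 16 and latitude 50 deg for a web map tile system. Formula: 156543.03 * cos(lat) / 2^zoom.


res = 156543.03 * cos(50) / 2^16 = 156543.03 * 0.64278761 / 65536 = 1.54 m/pixel

1.54 m/pixel


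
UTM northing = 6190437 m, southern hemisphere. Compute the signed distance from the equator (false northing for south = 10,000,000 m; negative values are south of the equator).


For southern: actual = 6190437 - 10000000 = -3809563 m

-3809563 m


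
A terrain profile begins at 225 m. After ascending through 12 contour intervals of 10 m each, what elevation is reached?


elevation = 225 + 12 * 10 = 345 m

345 m


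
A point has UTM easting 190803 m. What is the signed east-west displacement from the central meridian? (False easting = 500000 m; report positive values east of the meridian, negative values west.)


displacement = 190803 - 500000 = -309197 m

-309197 m
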